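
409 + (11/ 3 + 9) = 1265/3 = 421.67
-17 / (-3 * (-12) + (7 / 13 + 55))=-13/70 = -0.19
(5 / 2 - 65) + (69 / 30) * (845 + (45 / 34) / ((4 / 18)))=257679/136 = 1894.70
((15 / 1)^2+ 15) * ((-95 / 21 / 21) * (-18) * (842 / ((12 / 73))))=233570800/49 = 4766751.02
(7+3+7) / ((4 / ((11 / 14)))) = 187/56 = 3.34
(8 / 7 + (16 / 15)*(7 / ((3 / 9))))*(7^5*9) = 17805816/5 = 3561163.20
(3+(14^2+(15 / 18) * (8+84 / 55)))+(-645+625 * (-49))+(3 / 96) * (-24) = -4100423/132 = -31063.81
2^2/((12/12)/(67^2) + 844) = 17956/3788717 = 0.00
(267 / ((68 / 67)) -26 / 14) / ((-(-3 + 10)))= -124339/3332 = -37.32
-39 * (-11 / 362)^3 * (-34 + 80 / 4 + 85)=3685539/47437928 = 0.08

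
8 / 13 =0.62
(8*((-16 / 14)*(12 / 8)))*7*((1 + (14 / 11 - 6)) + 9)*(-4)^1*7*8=1247232/11 = 113384.73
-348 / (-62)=174/31 = 5.61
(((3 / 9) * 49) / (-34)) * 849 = -13867/34 = -407.85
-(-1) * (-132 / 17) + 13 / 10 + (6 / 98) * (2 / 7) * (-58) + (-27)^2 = 42071873/58310 = 721.52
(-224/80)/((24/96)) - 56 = -336/5 = -67.20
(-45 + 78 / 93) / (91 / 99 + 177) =-135531/546034 = -0.25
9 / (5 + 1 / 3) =27/16 = 1.69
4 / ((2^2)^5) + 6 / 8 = 193/256 = 0.75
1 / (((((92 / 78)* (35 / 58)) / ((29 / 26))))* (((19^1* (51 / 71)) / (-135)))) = -1612197/104006 = -15.50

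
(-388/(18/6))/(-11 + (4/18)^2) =10476/887 = 11.81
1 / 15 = 0.07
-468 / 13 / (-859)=36/859 = 0.04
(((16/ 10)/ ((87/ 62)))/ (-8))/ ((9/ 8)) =-496/3915 = -0.13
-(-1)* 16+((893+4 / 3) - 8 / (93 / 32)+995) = 58980/31 = 1902.58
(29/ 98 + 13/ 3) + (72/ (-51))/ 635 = 14684939/3173730 = 4.63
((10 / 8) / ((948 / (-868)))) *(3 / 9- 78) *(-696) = -14662690/237 = -61867.89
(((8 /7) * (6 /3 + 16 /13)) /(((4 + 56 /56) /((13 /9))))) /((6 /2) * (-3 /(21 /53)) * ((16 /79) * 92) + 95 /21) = -8848/3473195 = 0.00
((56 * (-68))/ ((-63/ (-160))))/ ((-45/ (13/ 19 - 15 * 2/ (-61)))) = 23727104/93879 = 252.74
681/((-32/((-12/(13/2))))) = 2043/52 = 39.29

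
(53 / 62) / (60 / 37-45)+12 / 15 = 77647/99510 = 0.78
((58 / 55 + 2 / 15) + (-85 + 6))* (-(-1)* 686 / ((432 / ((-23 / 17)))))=167.17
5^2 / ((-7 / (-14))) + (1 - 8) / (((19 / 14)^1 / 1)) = 852/19 = 44.84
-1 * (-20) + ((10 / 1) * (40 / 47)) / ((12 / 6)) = 1140/47 = 24.26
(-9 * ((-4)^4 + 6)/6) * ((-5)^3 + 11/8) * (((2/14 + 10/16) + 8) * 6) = 572521221/224 = 2555898.31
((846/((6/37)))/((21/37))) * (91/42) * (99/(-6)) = -9201049/28 = -328608.89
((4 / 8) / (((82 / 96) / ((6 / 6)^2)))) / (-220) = -6/2255 = 0.00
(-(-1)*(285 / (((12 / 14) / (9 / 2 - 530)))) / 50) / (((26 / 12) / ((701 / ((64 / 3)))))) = -881890947/16640 = -52998.25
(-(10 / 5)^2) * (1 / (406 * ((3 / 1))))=-2/609 = 0.00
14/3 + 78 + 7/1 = 269/3 = 89.67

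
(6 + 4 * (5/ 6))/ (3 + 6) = 28/27 = 1.04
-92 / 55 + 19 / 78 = -6131/4290 = -1.43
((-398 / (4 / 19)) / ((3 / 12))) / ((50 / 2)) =-7562/25 = -302.48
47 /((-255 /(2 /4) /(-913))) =42911/510 = 84.14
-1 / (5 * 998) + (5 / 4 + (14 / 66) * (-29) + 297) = 96199649/329340 = 292.10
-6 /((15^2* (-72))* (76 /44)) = 11/51300 = 0.00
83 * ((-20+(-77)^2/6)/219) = 482147/1314 = 366.93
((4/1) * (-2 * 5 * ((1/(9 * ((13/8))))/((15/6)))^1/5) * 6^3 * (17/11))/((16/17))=-55488/715 = -77.61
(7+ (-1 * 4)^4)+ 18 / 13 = 3437/13 = 264.38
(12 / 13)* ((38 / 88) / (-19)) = -3/143 = -0.02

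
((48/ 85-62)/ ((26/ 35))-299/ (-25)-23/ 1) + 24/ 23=-11779583/127075 = -92.70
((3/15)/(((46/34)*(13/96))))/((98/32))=26112/73255 = 0.36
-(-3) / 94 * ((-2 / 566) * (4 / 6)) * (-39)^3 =59319/13301 = 4.46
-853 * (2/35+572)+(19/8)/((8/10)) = -546517187/1120 = -487961.77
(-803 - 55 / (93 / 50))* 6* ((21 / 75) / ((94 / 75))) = -1626009/1457 = -1116.00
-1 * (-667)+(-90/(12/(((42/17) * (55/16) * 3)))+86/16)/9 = 1582303/2448 = 646.37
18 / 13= 1.38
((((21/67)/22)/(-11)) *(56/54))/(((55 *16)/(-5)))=49/6420744 = 0.00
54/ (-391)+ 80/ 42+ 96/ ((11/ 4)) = 3312590/90321 = 36.68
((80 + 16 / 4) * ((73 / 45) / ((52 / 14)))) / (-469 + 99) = -3577/36075 = -0.10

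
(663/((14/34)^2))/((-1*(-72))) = 63869/1176 = 54.31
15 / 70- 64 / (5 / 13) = -11633/70 = -166.19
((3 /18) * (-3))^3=-1/8 = -0.12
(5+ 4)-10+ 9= 8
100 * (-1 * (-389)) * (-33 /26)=-641850/13 = -49373.08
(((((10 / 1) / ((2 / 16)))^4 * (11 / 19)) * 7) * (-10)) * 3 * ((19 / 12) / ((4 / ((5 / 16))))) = -616000000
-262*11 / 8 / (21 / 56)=-2882/3 = -960.67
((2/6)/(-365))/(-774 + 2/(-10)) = 1/847749 = 0.00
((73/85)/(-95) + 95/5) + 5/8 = 19.62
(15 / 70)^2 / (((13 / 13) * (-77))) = -9/15092 = 0.00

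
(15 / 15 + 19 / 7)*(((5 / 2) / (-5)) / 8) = -13/56 = -0.23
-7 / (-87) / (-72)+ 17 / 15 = 35461/31320 = 1.13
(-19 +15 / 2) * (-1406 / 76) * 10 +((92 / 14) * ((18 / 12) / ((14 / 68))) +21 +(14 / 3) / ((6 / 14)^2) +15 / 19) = 111737707/50274 = 2222.57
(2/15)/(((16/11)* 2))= 11/240 = 0.05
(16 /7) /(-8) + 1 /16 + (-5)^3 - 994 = -125353/112 = -1119.22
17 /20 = 0.85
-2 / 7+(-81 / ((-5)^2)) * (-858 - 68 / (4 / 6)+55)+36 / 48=410573/140 = 2932.66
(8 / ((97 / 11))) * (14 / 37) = 1232/3589 = 0.34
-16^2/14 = -128/7 = -18.29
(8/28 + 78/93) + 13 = 3065/217 = 14.12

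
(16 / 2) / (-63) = -8/63 = -0.13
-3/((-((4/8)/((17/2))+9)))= 51/154 = 0.33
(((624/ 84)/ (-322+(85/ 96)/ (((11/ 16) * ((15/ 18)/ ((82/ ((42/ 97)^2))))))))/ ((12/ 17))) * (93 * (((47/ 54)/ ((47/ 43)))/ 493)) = 1334333/298760523 = 0.00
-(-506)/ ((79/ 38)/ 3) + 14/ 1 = 58790/79 = 744.18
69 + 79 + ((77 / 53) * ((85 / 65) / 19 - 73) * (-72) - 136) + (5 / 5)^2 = 100039799/13091 = 7641.88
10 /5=2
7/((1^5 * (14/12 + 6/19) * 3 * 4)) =133/338 = 0.39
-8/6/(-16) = 1/12 = 0.08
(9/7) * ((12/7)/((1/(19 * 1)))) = 2052/49 = 41.88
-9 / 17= -0.53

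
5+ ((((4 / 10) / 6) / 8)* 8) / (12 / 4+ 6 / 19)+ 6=10414/945 = 11.02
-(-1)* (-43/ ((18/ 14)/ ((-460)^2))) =-63691600/9 = -7076844.44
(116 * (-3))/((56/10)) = -435/7 = -62.14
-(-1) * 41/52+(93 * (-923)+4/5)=-22317727/260 = -85837.41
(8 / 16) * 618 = 309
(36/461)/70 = 18/16135 = 0.00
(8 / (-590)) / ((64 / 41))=-41/4720 = -0.01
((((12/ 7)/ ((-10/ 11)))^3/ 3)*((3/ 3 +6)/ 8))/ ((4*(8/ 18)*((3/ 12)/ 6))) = -323433/12250 = -26.40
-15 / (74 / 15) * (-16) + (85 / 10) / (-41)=146971/3034 = 48.44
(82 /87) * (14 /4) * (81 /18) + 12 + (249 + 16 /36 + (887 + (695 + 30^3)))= 15064027/522 = 28858.29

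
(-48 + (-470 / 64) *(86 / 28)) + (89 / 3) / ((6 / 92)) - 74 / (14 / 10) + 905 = 4985471/4032 = 1236.48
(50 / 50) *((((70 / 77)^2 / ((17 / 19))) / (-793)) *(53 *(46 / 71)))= -4632200/115815271 = -0.04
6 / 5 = 1.20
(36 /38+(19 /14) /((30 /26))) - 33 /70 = 3296/1995 = 1.65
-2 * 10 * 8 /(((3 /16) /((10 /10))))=-2560/3 = -853.33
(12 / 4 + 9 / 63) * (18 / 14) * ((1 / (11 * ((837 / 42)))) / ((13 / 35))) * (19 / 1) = 380/403 = 0.94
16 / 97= 0.16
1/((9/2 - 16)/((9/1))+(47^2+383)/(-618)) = -1854/10145 = -0.18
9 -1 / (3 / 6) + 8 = 15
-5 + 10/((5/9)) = 13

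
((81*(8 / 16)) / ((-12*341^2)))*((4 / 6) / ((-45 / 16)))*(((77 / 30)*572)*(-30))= -1456/4805 = -0.30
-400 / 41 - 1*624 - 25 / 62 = -1612033/2542 = -634.16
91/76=1.20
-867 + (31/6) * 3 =-1703/2 = -851.50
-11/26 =-0.42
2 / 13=0.15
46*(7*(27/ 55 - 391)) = -6915916/55 = -125743.93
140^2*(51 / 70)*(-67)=-956760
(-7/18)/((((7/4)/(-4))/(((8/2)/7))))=32/63 = 0.51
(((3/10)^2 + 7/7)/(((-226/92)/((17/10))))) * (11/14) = -468809/791000 = -0.59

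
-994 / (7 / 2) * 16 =-4544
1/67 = 0.01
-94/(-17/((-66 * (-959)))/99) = 589013964/17 = 34647880.24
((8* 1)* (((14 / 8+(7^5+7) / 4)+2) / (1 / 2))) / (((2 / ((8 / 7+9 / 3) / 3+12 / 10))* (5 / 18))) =54727908/175 = 312730.90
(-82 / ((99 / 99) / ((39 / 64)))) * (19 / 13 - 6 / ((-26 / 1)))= -1353/16 = -84.56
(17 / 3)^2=289/9 = 32.11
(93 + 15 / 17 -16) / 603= 1324/10251 = 0.13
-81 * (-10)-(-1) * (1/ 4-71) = 739.25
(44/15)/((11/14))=56/15 = 3.73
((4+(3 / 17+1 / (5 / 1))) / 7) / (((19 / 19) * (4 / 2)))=0.31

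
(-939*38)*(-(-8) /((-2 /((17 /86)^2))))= 10312098/1849 = 5577.12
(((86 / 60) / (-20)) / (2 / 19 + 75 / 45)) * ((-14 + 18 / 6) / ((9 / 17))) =152779/181800 = 0.84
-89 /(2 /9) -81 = -963/2 = -481.50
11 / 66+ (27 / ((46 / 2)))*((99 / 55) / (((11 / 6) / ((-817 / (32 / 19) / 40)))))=-33544001/2428800 = -13.81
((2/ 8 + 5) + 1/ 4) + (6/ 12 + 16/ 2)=14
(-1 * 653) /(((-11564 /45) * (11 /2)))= 29385/63602 = 0.46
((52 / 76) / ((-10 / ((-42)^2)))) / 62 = -5733/2945 = -1.95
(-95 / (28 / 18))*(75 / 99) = -7125/154 = -46.27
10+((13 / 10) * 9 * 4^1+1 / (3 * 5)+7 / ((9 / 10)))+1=2954/45 = 65.64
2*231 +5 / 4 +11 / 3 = 466.92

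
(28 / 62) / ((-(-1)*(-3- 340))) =-2/1519 = 0.00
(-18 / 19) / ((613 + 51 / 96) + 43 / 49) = -9408/6101489 = 0.00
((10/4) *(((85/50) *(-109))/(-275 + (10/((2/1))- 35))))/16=1853/19520 = 0.09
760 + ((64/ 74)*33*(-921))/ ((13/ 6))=-11371.93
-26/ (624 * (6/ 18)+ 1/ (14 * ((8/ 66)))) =-1456/11681 = -0.12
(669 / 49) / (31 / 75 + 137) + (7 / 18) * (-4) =-6618341/4544946 = -1.46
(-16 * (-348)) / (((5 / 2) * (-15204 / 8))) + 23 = 138281/6335 = 21.83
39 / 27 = 13/9 = 1.44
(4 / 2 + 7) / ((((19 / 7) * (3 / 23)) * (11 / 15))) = 7245/209 = 34.67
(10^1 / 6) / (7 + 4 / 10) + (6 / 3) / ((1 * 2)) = 136/111 = 1.23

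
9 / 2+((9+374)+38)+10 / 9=426.61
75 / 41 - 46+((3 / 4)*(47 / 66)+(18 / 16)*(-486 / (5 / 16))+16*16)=-27731749/18040 = -1537.24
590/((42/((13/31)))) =3835/651 = 5.89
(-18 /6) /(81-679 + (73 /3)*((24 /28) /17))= 119/23672 = 0.01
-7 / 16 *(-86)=301/8 = 37.62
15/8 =1.88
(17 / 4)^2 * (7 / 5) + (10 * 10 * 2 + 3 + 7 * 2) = 19383/80 = 242.29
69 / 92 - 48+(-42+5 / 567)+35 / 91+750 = 19493153/29484 = 661.14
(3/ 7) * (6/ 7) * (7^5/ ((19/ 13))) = 80262/19 = 4224.32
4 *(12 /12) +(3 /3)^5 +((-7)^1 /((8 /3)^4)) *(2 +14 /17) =20059/4352 = 4.61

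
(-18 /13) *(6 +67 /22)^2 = -356409/3146 = -113.29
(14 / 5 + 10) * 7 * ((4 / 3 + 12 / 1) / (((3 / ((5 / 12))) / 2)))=8960/27 = 331.85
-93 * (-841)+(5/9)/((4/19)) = 2815763/36 = 78215.64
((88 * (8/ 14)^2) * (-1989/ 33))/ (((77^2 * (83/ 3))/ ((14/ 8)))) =-63648/3444749 = -0.02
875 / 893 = 0.98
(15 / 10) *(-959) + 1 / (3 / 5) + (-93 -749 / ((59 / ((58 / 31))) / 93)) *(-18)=14159165/354 = 39997.64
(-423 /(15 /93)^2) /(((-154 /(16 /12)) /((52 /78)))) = 180668/1925 = 93.85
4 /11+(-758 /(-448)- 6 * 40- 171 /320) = -5876117/24640 = -238.48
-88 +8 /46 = -2020/23 = -87.83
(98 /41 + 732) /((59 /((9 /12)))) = 45165/4838 = 9.34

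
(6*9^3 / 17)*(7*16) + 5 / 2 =28819.44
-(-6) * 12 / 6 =12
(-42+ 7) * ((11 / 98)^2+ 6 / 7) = -41765/1372 = -30.44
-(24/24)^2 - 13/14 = -27/14 = -1.93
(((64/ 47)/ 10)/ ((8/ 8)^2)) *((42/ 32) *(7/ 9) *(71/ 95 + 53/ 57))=46844/200925 = 0.23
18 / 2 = 9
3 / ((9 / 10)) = 10/3 = 3.33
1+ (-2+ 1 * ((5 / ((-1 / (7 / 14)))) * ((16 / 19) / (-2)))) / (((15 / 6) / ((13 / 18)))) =69/95 = 0.73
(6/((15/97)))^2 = 37636/25 = 1505.44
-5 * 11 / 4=-55/4 = -13.75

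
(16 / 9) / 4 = 4/9 = 0.44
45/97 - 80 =-7715/97 = -79.54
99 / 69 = 33/23 = 1.43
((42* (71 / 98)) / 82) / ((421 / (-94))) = -10011/120827 = -0.08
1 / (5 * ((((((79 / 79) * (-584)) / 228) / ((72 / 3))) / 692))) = -473328/365 = -1296.79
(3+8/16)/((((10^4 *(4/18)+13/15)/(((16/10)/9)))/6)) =168/100039 = 0.00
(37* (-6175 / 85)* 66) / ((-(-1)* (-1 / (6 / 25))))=42576.99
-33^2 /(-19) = 1089/19 = 57.32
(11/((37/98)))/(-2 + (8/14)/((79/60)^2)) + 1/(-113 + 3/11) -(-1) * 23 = 27240611/4909160 = 5.55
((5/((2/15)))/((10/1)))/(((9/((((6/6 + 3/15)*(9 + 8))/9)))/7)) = 119/18 = 6.61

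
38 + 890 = 928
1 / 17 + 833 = 14162/17 = 833.06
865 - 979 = -114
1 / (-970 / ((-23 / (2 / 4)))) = 23/485 = 0.05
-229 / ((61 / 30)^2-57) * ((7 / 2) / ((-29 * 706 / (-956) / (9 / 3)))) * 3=443321100/69580889 = 6.37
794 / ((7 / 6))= 4764/7 = 680.57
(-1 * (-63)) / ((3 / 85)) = 1785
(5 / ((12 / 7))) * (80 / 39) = 5.98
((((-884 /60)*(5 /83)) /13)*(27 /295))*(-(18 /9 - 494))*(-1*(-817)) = -61500492/24485 = -2511.76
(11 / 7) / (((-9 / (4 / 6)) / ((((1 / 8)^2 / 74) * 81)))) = -33/16576 = 0.00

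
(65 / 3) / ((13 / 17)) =85/3 = 28.33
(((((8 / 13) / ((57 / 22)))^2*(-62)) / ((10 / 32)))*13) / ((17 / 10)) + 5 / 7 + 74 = -54665521/5026203 = -10.88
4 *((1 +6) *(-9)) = -252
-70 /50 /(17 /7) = -49/85 = -0.58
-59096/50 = -29548/25 = -1181.92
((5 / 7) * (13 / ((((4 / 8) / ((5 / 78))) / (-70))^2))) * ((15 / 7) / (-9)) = -178.06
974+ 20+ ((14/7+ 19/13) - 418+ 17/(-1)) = 7312/13 = 562.46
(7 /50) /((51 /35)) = 49/510 = 0.10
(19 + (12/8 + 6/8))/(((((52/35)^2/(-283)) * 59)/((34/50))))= -20037815/638144 = -31.40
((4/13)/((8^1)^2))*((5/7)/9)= 5/13104 = 0.00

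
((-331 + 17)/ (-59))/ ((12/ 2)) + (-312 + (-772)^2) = 105434101/177 = 595672.89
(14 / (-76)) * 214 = -39.42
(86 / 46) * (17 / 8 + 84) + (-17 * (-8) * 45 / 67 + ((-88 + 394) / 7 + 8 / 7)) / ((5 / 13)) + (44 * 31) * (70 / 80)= 737242871/431480 = 1708.64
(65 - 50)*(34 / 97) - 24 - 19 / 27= -50929/2619 = -19.45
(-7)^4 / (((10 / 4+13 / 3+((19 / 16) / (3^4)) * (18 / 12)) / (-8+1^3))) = -14521248/5923 = -2451.67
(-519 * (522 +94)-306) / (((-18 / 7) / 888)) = 110510120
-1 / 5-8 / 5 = -1.80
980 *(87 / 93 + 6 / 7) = 54460/31 = 1756.77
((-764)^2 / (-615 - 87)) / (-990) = 145924/173745 = 0.84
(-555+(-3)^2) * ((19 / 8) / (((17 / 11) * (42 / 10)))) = -13585/68 = -199.78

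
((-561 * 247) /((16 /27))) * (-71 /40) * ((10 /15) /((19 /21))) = 97864767/320 = 305827.40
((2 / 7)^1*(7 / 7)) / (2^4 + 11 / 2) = 4/301 = 0.01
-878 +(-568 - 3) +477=-972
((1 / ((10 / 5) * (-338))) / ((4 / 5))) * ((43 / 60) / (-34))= 43/1103232 = 0.00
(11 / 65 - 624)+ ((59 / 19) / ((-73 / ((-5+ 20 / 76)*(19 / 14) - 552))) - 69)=-422244091/631085 = -669.08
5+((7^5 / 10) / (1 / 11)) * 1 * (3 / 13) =555281/130 = 4271.39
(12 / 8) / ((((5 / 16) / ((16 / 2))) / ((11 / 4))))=105.60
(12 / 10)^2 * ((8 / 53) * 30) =1728/265 = 6.52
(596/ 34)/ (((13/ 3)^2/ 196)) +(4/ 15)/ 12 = 23658113/129285 = 182.99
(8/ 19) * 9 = 72/19 = 3.79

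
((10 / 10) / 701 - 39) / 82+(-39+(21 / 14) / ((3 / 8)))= -1019604/28741 = -35.48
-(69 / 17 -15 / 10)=-87/34 = -2.56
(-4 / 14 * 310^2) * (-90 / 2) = 8649000/7 = 1235571.43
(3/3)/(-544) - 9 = -4897/544 = -9.00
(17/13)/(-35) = -17/455 = -0.04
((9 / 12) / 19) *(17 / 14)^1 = 0.05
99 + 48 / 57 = 1897/19 = 99.84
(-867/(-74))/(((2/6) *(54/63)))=6069/148 = 41.01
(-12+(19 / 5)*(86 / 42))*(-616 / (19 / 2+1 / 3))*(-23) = -1793264/295 = -6078.86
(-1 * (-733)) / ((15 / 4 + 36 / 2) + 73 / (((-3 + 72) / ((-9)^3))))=-0.98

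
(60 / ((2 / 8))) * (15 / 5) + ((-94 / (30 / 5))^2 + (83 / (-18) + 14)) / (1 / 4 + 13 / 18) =982.11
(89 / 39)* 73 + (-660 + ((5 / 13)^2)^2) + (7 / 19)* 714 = -374981290/1627977 = -230.34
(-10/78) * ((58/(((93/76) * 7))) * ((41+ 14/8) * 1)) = -104690/2821 = -37.11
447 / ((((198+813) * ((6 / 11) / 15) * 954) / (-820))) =-1679975/160749 = -10.45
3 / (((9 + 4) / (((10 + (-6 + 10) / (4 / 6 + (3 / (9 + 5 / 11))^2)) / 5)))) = 1136346/1618435 = 0.70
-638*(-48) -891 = 29733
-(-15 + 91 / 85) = 1184/85 = 13.93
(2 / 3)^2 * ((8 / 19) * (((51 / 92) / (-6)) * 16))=-1088/3933 = -0.28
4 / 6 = 2/3 = 0.67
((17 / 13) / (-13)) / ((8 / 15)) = -255/1352 = -0.19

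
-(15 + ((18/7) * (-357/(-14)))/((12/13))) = -2409/28 = -86.04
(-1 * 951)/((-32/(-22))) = -10461/16 = -653.81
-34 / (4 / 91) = -1547/2 = -773.50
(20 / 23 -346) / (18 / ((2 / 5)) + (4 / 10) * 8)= -39690/5543 = -7.16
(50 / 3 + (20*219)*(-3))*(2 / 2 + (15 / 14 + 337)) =-93444695/21 = -4449747.38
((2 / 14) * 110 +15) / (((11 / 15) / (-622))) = -2005950/77 = -26051.30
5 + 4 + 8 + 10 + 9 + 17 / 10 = 377/10 = 37.70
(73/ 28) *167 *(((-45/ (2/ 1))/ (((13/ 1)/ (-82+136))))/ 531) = -1645785/21476 = -76.63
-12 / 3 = -4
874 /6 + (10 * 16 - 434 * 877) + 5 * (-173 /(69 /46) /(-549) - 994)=-634558273/1647 = -385281.28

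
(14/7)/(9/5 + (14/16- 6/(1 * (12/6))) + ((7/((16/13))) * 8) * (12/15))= 80/1443 = 0.06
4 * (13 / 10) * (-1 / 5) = -26/25 = -1.04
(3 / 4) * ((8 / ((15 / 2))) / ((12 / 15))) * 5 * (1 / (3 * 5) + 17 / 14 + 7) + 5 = 1949/42 = 46.40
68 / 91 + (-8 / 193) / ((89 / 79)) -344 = -536598284/1563107 = -343.29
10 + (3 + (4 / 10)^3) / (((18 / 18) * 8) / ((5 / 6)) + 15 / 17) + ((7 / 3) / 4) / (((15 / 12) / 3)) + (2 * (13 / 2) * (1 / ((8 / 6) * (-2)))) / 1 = 1214843/178200 = 6.82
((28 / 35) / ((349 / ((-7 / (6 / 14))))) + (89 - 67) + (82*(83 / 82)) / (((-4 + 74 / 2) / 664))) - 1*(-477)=124903199/57585 = 2169.02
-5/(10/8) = -4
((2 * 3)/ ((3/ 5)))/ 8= 5/4 = 1.25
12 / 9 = 4/3 = 1.33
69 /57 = 1.21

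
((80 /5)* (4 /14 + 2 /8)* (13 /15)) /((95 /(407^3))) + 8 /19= 184515564/35 = 5271873.26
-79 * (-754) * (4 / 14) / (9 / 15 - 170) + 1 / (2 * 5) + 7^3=14385799/59290 = 242.63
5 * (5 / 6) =25/6 = 4.17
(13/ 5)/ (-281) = -13/1405 = -0.01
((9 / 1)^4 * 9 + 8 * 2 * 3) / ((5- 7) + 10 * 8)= 19699/26 = 757.65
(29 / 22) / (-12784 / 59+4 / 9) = -15399/2526040 = -0.01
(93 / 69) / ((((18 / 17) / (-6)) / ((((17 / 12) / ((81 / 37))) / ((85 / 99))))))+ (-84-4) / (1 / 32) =-105138649/37260 = -2821.76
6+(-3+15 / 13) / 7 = 522/91 = 5.74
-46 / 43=-1.07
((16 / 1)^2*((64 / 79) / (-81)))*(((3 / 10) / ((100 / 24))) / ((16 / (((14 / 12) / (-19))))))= 3584/5065875 = 0.00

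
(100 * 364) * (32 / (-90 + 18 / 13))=-118300/9 = -13144.44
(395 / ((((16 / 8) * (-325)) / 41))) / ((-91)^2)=-3239/1076530 = 0.00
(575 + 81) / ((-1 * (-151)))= 4.34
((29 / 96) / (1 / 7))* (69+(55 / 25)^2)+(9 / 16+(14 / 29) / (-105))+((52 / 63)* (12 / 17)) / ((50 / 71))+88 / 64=65804113/414120 = 158.90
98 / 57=1.72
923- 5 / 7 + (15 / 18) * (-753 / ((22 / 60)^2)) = -3172074/847 = -3745.07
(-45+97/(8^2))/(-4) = 2783/256 = 10.87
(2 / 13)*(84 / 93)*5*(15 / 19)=4200/7657 = 0.55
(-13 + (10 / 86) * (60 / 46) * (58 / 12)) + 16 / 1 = 3692/989 = 3.73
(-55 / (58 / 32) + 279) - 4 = 7095/29 = 244.66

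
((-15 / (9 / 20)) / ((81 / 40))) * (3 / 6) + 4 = -1028/243 = -4.23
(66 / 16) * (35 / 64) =2.26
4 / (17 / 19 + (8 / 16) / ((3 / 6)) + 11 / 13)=988/677 = 1.46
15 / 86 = 0.17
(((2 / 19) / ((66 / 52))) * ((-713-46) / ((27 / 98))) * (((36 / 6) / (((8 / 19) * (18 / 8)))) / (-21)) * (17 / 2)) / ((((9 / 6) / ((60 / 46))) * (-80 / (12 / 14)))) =-442/81 = -5.46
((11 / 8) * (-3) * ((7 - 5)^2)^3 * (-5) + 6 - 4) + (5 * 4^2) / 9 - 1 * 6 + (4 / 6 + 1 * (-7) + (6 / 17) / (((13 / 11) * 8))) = 10490725/7956 = 1318.59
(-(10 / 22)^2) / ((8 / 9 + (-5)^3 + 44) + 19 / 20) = 4500/1724129 = 0.00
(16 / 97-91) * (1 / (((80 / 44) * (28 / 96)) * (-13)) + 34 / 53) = -105485292/2339155 = -45.10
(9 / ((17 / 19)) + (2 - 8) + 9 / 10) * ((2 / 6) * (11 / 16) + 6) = 84019/2720 = 30.89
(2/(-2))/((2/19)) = -19/2 = -9.50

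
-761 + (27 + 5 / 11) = -8069/11 = -733.55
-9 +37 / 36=-287/36 = -7.97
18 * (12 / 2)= 108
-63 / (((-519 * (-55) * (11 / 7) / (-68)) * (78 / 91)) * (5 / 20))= 46648/104665 = 0.45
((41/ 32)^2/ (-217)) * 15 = -25215/222208 = -0.11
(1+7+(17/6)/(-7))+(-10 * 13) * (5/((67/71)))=-1916927/2814 = -681.21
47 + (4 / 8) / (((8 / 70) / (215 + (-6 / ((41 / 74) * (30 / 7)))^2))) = 68286173/67240 = 1015.56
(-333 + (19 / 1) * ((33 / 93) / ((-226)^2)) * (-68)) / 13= -131817940/5145907 = -25.62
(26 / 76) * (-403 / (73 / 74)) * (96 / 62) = -300144/1387 = -216.40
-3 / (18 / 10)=-5/3 = -1.67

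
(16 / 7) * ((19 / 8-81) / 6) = -629/21 = -29.95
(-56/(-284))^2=196/5041 = 0.04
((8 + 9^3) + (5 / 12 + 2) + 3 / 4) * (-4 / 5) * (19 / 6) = -84379/45 = -1875.09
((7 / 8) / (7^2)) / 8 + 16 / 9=1.78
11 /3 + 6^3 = 659/3 = 219.67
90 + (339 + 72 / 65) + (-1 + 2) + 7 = 28477/65 = 438.11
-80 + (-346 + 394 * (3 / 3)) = -32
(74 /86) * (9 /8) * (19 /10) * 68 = 107559/860 = 125.07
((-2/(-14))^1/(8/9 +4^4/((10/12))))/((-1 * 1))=-45/97048 = 0.00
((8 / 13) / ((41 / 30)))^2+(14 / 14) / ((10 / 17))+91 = 92.90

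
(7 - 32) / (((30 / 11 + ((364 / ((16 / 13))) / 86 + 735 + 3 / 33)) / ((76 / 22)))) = -326800/2804917 = -0.12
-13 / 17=-0.76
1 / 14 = 0.07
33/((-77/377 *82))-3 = -2853/574 = -4.97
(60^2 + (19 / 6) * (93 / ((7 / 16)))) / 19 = 29912/133 = 224.90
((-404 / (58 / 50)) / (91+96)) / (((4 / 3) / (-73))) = 552975/5423 = 101.97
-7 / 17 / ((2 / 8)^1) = -28/17 = -1.65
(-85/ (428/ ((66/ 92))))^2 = 0.02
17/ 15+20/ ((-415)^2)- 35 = -699920/20667 = -33.87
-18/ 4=-9/2 = -4.50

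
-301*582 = -175182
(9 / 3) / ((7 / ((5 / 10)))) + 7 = 101/14 = 7.21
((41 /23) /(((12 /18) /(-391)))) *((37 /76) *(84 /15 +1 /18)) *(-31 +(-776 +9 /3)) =879482267/380 = 2314427.02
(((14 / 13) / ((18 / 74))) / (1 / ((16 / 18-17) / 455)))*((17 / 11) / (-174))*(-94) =-0.13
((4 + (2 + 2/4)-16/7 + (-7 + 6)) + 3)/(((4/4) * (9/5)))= 145/42 = 3.45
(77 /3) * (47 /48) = 3619/144 = 25.13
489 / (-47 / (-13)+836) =6357/10915 = 0.58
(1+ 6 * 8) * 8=392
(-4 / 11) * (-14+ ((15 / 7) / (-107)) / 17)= 64828/12733 = 5.09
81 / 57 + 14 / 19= 41/19 = 2.16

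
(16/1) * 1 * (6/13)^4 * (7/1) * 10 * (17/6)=4112640/28561 = 143.99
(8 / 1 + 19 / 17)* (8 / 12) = 310/51 = 6.08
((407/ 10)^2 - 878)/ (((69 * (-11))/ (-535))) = 8329843/15180 = 548.74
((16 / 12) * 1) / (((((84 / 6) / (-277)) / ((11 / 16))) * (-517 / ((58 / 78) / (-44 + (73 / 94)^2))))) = -377551/628099290 = 0.00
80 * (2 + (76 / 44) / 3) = 6800/33 = 206.06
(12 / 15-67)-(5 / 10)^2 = -1329/20 = -66.45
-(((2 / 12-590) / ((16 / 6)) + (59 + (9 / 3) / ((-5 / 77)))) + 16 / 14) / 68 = 3.05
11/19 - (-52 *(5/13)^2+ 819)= -200250/247 = -810.73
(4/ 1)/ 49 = 4/49 = 0.08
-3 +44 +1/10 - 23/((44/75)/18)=-36552/55 = -664.58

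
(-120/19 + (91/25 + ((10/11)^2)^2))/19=-0.10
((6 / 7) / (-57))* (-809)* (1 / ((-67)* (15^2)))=-1618/2004975 = 0.00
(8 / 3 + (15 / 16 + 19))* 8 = 1085/6 = 180.83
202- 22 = 180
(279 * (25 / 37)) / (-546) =-0.35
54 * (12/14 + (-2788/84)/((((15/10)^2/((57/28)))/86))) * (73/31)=-498671760/1519 = -328289.51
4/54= 2/27 = 0.07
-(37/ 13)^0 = -1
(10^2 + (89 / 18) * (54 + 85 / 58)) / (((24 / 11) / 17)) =73063331/25056 = 2916.00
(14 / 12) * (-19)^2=421.17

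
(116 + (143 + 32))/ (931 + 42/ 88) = 12804/40985 = 0.31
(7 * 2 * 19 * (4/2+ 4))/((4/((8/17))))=3192/17 = 187.76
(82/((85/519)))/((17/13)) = 553254/1445 = 382.87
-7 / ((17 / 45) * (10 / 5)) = -315/34 = -9.26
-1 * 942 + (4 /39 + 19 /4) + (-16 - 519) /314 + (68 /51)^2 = -68852411/73476 = -937.07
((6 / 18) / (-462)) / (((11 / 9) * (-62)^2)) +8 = 52093887/6511736 = 8.00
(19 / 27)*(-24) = -152/9 = -16.89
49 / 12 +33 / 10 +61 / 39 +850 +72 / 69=15428237/17940 = 859.99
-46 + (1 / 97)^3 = -41982957/912673 = -46.00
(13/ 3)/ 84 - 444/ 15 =-37231/1260 = -29.55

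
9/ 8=1.12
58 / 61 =0.95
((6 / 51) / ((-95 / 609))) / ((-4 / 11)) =6699/3230 = 2.07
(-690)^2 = 476100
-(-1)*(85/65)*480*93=758880/13 = 58375.38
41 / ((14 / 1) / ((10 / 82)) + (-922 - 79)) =-205/4431 = -0.05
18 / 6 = 3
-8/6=-4/3 = -1.33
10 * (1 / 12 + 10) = 605/6 = 100.83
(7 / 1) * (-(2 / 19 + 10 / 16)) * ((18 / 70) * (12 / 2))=-2997/380 = -7.89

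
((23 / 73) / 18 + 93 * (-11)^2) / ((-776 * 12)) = -14786465/12235968 = -1.21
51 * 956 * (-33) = -1608948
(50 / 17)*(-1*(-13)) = 650/17 = 38.24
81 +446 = 527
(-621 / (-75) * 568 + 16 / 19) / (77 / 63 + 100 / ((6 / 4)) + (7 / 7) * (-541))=-10054548/1011275 = -9.94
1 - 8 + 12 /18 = -19/3 = -6.33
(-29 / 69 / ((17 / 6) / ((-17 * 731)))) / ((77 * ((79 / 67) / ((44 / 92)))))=2840666/292537 = 9.71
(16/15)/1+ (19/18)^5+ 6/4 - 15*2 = -246805249/9447840 = -26.12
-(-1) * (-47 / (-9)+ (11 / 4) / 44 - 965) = -138199/144 = -959.72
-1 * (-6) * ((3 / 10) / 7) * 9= 2.31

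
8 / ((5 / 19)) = 152/5 = 30.40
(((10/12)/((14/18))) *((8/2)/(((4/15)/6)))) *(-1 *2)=-1350/7 = -192.86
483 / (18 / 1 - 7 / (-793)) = 383019/14281 = 26.82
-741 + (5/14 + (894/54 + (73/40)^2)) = -720.76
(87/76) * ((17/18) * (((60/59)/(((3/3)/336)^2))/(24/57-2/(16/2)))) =556577280/767 = 725654.86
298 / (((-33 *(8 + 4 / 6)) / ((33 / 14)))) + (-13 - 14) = -5361/182 = -29.46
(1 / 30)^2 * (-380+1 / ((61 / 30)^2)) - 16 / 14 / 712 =-44184887/104318235 = -0.42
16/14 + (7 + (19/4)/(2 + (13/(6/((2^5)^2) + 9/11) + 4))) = 1819953/217672 = 8.36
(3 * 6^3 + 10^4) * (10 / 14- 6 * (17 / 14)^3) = -36626458/343 = -106782.68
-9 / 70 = -0.13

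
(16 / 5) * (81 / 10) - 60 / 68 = 10641/425 = 25.04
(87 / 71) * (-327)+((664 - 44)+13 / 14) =218917/994 = 220.24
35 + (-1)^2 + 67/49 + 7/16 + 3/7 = 29975/784 = 38.23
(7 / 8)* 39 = 34.12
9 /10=0.90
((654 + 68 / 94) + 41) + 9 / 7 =229316/329 = 697.01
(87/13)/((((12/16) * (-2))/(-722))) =41876/13 = 3221.23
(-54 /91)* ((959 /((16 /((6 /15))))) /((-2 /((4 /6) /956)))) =1233/248560 = 0.00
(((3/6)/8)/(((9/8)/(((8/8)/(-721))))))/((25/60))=-2/10815 = 0.00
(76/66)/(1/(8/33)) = 304/1089 = 0.28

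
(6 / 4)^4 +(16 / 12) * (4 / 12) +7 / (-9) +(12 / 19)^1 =4889/912 = 5.36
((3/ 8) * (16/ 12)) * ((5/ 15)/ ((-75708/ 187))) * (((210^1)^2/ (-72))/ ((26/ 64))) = 458150/738153 = 0.62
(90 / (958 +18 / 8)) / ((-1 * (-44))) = 90/42251 = 0.00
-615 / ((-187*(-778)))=-615/145486 = 0.00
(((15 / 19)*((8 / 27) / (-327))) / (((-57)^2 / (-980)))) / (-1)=-39200/181674333 = 0.00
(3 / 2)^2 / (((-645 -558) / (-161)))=483/1604 = 0.30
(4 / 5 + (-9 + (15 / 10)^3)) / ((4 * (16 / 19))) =-3667/2560 = -1.43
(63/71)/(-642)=-21/15194 = 0.00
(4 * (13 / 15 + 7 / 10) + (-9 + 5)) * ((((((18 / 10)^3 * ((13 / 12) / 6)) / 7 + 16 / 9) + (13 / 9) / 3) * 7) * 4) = 7742327/50625 = 152.93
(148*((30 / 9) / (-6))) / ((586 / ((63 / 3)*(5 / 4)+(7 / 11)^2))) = -2386685/638154 = -3.74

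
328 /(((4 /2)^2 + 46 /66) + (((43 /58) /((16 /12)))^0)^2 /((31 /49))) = 167772/3211 = 52.25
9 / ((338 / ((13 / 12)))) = 3/104 = 0.03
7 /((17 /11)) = 4.53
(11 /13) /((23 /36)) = 396/299 = 1.32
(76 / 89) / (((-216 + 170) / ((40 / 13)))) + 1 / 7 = 15971/186277 = 0.09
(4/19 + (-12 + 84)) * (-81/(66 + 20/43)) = -2389338/27151 = -88.00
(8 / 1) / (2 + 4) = 4/3 = 1.33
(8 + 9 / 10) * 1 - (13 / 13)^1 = 79/10 = 7.90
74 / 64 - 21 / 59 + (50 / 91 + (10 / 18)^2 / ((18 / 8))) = 186236629/125248032 = 1.49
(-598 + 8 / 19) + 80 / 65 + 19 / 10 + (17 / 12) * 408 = -40627/2470 = -16.45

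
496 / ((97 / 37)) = 18352/97 = 189.20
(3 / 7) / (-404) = -3/2828 = 0.00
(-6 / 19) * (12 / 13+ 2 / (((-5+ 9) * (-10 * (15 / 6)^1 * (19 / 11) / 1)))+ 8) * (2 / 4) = -1.41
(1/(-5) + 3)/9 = 14/45 = 0.31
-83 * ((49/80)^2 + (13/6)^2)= -24236747/57600 = -420.78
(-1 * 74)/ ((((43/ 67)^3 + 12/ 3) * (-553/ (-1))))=-0.03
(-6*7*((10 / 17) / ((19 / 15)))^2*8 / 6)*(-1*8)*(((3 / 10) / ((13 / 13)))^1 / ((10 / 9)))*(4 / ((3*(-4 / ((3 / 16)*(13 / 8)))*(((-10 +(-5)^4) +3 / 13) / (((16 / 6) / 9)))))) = -177450/139070557 = 0.00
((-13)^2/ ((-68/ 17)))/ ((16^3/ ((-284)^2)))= -831.96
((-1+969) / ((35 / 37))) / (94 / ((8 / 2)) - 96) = -71632/5075 = -14.11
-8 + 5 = -3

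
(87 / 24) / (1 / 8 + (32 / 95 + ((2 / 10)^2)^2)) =344375/44027 = 7.82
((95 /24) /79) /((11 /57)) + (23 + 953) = 6786957/6952 = 976.26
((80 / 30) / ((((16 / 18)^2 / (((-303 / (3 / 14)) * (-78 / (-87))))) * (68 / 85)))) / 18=-137865/464 = -297.12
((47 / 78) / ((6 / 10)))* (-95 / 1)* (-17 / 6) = 379525/1404 = 270.32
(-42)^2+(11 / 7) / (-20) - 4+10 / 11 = 2711679/1540 = 1760.83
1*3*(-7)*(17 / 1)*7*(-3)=7497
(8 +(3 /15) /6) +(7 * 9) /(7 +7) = 188/15 = 12.53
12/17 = 0.71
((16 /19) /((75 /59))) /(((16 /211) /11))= 136939/1425 = 96.10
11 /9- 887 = -7972/9 = -885.78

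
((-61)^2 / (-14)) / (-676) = 3721/9464 = 0.39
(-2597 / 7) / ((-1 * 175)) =53/25 = 2.12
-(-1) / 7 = 1/7 = 0.14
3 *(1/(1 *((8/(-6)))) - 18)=-225/4 = -56.25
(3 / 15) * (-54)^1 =-54/5 = -10.80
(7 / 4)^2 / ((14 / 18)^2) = 81/16 = 5.06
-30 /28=-15/14 = -1.07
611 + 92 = 703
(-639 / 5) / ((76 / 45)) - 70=-11071/76 = -145.67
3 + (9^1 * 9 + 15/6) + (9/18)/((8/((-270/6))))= 1339/16 = 83.69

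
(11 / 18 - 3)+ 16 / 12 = -19/18 = -1.06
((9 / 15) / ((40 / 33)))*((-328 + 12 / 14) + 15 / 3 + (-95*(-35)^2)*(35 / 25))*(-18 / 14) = 101817243/980 = 103895.15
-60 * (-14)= 840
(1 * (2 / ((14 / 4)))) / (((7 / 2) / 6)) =48/49 = 0.98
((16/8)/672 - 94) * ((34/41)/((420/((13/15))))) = -6979843/43394400 = -0.16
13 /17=0.76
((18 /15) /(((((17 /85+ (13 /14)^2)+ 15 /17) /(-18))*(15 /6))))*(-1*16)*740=568092672/10799 = 52606.04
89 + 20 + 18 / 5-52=303/5 = 60.60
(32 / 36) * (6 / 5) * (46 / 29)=1.69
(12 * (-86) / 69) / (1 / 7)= -2408/23 = -104.70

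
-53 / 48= -1.10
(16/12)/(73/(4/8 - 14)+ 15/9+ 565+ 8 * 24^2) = 18/69785 = 0.00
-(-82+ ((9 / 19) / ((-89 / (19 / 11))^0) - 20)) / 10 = 1929/190 = 10.15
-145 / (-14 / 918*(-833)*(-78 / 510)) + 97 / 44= 76.83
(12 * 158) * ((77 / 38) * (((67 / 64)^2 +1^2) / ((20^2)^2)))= 31333533/622592000 = 0.05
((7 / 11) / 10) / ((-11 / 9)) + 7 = 8407/1210 = 6.95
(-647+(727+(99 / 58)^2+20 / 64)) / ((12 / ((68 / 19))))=19038113/766992 = 24.82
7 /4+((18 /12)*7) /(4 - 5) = -8.75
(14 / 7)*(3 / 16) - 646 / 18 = -2557/72 = -35.51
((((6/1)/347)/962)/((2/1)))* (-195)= -45/25678 = 0.00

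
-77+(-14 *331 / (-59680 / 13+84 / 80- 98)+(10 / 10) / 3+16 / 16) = -91018223/1218807 = -74.68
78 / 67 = 1.16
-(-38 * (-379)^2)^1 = 5458358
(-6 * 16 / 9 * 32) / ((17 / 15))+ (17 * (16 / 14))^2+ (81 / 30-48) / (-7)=689427/8330 = 82.76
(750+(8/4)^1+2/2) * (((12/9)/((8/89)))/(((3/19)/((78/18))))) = 5517733/18 = 306540.72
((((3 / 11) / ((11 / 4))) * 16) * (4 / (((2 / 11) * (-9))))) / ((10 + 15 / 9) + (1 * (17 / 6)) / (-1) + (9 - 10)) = -256/517 = -0.50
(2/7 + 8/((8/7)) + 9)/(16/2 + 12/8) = 12/7 = 1.71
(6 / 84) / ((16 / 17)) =17/224 = 0.08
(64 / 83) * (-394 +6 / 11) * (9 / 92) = -623232/20999 = -29.68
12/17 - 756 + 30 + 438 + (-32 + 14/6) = -16165/51 = -316.96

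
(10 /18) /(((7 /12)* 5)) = 4/21 = 0.19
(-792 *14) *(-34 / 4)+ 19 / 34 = 3204451/34 = 94248.56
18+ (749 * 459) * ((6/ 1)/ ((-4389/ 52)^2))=94038174/305767 = 307.55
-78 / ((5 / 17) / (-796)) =1055496/5 = 211099.20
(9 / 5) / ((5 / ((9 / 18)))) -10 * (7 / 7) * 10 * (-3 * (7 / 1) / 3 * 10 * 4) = 1400009/50 = 28000.18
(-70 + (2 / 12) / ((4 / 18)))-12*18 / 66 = -3191/44 = -72.52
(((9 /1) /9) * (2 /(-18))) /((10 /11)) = -11/90 = -0.12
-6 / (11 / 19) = -114/11 = -10.36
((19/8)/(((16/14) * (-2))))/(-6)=0.17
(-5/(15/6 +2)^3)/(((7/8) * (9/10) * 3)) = -3200/137781 = -0.02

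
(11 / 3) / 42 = 11/126 = 0.09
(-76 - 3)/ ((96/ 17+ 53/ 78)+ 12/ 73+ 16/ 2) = -7647042/1402693 = -5.45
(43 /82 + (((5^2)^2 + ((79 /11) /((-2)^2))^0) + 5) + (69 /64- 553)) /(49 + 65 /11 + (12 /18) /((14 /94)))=48250587/35996032 = 1.34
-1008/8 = -126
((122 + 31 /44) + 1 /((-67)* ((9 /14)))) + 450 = 15194381/26532 = 572.68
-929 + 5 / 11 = -10214/11 = -928.55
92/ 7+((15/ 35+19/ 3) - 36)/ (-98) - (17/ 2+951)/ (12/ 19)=-4131825/2744 = -1505.77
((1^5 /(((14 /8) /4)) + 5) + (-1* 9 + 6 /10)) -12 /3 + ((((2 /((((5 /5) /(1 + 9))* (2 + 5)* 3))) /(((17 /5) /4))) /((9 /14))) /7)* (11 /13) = -146299/29835 = -4.90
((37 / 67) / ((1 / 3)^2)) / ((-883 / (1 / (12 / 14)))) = -777/118322 = -0.01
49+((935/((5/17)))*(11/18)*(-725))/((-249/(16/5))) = 40673849/2241 = 18149.87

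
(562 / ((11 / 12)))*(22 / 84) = 1124/7 = 160.57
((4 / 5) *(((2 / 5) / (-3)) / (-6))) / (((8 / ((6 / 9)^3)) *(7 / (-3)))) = -4/14175 = 0.00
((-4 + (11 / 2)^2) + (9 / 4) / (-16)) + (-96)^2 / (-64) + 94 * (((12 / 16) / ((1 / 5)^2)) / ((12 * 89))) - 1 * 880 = -5674585/5696 = -996.24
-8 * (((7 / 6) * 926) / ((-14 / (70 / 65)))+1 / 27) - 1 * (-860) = 535108/351 = 1524.52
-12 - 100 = -112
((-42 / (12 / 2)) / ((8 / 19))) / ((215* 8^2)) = -133/110080 = 0.00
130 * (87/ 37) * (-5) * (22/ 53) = -1244100/1961 = -634.42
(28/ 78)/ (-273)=-2/1521 = 0.00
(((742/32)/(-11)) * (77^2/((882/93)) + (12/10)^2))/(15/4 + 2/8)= -34870661/105600 = -330.21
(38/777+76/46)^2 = 924160000/319372641 = 2.89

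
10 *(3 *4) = 120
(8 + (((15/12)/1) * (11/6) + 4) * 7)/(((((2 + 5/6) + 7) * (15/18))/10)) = 3747/59 = 63.51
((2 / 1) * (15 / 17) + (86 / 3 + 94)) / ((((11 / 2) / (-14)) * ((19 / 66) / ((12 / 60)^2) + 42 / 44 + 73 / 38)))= -31.45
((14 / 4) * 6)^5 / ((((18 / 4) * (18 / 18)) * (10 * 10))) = 453789/50 = 9075.78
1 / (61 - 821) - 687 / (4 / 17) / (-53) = 2218957/40280 = 55.09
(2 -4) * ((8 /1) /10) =-8/5 = -1.60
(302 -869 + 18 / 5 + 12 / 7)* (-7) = 19659/5 = 3931.80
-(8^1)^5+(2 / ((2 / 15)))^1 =-32753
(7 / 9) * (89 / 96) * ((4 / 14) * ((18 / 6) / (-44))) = -89/6336 = -0.01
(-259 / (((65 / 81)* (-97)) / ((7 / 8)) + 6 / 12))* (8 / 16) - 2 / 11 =1.28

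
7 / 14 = 1/2 = 0.50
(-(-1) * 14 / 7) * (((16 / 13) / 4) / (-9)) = -0.07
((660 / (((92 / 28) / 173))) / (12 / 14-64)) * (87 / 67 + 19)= -223792800/20033 = -11171.21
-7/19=-0.37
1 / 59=0.02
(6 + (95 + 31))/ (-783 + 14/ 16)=-1056/6257 = -0.17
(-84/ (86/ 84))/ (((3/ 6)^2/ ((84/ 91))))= -169344/559 = -302.94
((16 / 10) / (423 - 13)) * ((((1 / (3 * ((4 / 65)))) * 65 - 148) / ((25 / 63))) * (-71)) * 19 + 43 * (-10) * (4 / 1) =-113452721/25625 = -4427.42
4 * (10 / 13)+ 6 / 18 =133/39 = 3.41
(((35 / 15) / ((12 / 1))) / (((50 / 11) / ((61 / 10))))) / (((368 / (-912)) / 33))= -21.34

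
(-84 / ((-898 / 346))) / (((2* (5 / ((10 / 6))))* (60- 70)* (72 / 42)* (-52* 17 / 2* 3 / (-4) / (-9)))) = 8477/992290 = 0.01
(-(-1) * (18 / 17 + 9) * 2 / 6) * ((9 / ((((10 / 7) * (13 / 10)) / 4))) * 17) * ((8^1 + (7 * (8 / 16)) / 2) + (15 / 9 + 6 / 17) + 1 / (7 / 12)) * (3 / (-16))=-9877815/3536 = -2793.50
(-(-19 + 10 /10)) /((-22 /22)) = -18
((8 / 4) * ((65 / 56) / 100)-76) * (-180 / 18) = 42547/56 = 759.77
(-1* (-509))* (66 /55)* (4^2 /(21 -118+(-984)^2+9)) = 6108/605105 = 0.01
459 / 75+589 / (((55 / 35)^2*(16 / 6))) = 2312679/24200 = 95.57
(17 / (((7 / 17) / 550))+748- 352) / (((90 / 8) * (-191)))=-646888/60165 = -10.75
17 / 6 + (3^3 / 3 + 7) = 113/6 = 18.83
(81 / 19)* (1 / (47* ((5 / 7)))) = 567/4465 = 0.13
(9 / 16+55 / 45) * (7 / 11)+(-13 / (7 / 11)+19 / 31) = -6420817/343728 = -18.68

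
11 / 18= 0.61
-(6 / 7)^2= -36/49 = -0.73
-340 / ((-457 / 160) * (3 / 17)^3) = 267267200/12339 = 21660.36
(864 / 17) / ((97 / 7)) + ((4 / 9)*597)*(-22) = -28859144/4947 = -5833.67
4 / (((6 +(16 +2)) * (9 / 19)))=19/54 = 0.35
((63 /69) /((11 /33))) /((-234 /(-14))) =49/299 = 0.16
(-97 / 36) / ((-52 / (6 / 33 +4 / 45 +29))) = 1405433/926640 = 1.52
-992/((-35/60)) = 11904/7 = 1700.57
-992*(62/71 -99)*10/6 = 34556320/213 = 162236.24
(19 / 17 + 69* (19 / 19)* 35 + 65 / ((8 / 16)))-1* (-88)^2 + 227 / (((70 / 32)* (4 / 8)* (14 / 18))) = -20537788/4165 = -4931.04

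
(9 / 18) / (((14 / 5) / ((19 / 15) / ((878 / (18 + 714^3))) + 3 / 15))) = 288162313/3073 = 93772.31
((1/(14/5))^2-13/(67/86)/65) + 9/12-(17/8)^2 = -4091711/1050560 = -3.89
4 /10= 2/5 = 0.40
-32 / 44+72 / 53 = 368/583 = 0.63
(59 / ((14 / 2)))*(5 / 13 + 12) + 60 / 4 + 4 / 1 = 1604/13 = 123.38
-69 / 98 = -0.70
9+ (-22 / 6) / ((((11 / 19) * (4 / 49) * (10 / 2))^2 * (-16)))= 2767561/211200 = 13.10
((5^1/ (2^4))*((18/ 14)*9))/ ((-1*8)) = -405/896 = -0.45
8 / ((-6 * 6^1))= -2/9 = -0.22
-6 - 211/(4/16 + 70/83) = -198.98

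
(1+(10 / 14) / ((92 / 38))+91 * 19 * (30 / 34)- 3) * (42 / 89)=25025211/34799 = 719.14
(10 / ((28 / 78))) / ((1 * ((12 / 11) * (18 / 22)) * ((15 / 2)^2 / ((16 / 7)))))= 25168/19845 = 1.27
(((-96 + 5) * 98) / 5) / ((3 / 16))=-142688/15 = -9512.53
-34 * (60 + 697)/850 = -757/25 = -30.28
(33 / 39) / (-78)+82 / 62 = 1.31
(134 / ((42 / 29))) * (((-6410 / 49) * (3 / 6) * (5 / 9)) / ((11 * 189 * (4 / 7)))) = -31136575/11002068 = -2.83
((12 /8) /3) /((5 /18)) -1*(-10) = 11.80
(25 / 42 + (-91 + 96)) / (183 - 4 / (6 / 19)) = 235/7154 = 0.03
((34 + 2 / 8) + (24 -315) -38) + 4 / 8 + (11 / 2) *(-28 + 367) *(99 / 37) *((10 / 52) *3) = 1242857/481 = 2583.90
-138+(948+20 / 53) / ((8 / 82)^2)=10547095/106 = 99500.90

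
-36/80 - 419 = -8389/20 = -419.45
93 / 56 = 1.66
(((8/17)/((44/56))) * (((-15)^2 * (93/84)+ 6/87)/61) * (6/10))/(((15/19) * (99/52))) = 799612112/818737425 = 0.98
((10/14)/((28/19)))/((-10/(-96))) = 228/49 = 4.65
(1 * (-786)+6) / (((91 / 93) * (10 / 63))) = -5022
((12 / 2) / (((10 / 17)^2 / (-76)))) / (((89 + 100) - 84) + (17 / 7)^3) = -5650239/511600 = -11.04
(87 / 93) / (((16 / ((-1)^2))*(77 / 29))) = 841/38192 = 0.02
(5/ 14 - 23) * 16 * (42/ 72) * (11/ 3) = -6974/9 = -774.89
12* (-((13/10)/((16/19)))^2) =-183027/6400 = -28.60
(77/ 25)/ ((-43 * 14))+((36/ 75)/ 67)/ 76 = -2749/547390 = -0.01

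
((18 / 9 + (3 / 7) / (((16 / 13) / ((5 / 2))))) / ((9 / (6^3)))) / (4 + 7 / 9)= 14.42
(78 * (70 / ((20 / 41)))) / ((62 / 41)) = 458913/62 = 7401.82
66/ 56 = 33/28 = 1.18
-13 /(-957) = 13/957 = 0.01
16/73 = 0.22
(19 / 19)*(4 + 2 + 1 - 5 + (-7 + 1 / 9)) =-44/9 = -4.89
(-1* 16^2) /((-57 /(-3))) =-13.47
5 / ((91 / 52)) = 2.86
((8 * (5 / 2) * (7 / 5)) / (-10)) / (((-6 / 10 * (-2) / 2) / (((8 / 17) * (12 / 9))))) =-2.93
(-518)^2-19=268305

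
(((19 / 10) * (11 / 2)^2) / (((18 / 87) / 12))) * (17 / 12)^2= 19267919/2880 = 6690.25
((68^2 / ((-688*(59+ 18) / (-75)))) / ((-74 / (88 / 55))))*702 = -99.36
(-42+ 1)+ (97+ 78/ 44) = 1271/22 = 57.77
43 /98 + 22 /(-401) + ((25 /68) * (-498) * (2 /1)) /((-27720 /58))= 1.15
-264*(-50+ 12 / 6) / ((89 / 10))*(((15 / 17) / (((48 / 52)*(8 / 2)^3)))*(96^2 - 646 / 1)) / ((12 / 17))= 45956625/178 = 258183.29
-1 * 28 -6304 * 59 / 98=-187340/49 = -3823.27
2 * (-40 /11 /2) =-40/11 = -3.64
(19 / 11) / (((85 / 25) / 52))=4940/187 = 26.42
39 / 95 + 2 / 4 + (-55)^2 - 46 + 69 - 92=561813/190 = 2956.91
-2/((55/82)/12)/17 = -2.10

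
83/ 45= 1.84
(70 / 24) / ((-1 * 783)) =-35/9396 = 0.00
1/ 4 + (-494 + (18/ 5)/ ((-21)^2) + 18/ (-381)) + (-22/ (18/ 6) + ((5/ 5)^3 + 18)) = -180014867/373380 = -482.12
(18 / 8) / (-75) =-3/100 = -0.03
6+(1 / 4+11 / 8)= 61/8 = 7.62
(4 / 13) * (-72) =-288/13 = -22.15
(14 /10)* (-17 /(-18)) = 119/90 = 1.32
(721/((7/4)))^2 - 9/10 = 1697431/10 = 169743.10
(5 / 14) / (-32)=-5/448 = -0.01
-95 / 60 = -19/12 = -1.58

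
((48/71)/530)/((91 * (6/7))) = 4/244595 = 0.00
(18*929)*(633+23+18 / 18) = 10986354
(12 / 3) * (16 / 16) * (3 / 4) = 3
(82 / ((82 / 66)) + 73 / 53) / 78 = 0.86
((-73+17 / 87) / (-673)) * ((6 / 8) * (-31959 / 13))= -101214153/507442 = -199.46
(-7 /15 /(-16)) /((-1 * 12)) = -7/2880 = 0.00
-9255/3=-3085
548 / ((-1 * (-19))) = 548/19 = 28.84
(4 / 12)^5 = 1/243 = 0.00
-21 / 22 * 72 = -756/11 = -68.73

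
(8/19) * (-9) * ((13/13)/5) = -72/95 = -0.76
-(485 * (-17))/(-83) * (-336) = 2770320/83 = 33377.35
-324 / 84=-27/7 = -3.86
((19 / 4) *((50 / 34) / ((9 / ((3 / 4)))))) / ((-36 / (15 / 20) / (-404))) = 47975/9792 = 4.90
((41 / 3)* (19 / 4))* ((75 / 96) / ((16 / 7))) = 136325/6144 = 22.19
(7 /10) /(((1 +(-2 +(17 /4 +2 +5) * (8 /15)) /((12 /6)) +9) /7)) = 49/120 = 0.41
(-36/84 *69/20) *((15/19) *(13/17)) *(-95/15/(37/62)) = 83421/8806 = 9.47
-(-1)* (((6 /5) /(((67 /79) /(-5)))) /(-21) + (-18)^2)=152114/469 = 324.34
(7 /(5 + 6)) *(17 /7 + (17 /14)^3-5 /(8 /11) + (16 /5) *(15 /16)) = 0.22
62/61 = 1.02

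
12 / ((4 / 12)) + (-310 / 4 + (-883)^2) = 1559295/2 = 779647.50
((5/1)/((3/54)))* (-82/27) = -820/3 = -273.33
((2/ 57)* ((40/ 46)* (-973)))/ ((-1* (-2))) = -19460/1311 = -14.84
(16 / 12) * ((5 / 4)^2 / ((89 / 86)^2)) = 1.95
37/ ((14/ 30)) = 555/7 = 79.29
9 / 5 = 1.80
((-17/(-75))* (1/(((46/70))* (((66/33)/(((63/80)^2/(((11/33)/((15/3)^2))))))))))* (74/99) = 1941723/323840 = 6.00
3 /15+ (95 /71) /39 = 3244/13845 = 0.23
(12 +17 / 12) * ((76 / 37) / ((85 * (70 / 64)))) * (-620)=-1734016/9435 = -183.79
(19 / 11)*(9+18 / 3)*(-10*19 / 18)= -9025/33 = -273.48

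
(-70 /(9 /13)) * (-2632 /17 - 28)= 942760/51 = 18485.49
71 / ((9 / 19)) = 1349/9 = 149.89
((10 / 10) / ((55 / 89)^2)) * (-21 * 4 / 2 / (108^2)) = -0.01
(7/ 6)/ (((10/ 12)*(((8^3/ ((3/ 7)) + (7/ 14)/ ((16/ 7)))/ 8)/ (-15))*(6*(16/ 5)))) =-120/16387 = -0.01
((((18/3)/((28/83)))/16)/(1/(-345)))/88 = -85905/19712 = -4.36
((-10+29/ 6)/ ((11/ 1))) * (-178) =2759/33 = 83.61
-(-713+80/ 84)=14953/21 = 712.05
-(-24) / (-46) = -12/23 = -0.52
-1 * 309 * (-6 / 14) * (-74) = -68598/7 = -9799.71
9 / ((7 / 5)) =45/7 = 6.43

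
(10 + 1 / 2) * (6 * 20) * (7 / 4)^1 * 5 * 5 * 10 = 551250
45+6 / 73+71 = 8474/73 = 116.08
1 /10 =0.10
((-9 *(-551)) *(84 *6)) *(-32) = -79978752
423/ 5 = 84.60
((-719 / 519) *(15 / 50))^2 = 516961/2992900 = 0.17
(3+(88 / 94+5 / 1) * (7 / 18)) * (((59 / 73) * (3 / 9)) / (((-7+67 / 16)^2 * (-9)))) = -3768448/187589925 = -0.02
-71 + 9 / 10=-701/10 = -70.10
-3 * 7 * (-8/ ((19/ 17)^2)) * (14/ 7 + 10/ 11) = 1553664/3971 = 391.25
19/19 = 1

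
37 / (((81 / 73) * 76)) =2701/6156 = 0.44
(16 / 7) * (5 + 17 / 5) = 96/5 = 19.20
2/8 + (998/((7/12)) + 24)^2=589906993/196 = 3009729.56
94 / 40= 47/20 = 2.35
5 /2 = 2.50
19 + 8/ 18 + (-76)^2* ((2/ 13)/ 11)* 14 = 1480577/1287 = 1150.41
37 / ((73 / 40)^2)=59200/5329 = 11.11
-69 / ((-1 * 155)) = 69/155 = 0.45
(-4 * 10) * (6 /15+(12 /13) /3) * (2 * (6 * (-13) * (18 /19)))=79488/19 = 4183.58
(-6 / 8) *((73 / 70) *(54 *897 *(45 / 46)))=-2075463/56 = -37061.84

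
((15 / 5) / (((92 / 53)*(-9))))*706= -18709/138 = -135.57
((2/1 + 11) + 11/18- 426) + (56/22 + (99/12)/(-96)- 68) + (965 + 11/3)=490.74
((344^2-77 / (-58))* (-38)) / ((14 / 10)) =-652038675/203 = -3212013.18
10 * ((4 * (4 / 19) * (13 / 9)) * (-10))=-20800/171 = -121.64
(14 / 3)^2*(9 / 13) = 196/13 = 15.08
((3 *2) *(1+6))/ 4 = 10.50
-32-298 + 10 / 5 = -328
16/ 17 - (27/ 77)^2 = 82471/100793 = 0.82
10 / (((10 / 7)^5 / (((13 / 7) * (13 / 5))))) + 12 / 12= 455769/50000 = 9.12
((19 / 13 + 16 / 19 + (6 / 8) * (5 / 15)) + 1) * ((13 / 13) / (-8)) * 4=-3511/1976 = -1.78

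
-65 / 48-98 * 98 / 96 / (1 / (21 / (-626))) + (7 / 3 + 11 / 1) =57599/3756 = 15.34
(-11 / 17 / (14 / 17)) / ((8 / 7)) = -11/16 = -0.69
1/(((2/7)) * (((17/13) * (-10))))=-91/340 = -0.27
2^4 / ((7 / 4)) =64/7 = 9.14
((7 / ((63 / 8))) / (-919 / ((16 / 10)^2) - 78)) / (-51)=512/12836853 = 0.00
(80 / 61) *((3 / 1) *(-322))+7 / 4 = -308693/244 = -1265.14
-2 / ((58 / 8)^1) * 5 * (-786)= 1084.14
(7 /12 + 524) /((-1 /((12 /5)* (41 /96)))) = -51619/96 = -537.70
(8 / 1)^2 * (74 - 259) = -11840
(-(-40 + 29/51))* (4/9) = 8044/459 = 17.53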